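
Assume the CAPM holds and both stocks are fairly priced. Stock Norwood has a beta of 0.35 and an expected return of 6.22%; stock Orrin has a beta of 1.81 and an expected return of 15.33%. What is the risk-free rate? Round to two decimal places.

4.04%

Both satisfy E(R) = R_f + β·MRP, so the slope of the SML is
MRP = (15.33% − 6.22%) / (1.81 − 0.35) = 9.11% / 1.46 = 6.2397%
R_f = E(R_Norwood) − β_Norwood·MRP = 6.22% − 0.35 × 6.2397% = 4.0361%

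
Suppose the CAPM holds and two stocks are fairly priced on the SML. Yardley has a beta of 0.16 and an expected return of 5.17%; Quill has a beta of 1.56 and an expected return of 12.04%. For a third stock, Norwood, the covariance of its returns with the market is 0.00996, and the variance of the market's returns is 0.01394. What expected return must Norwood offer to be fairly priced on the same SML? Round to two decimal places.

7.89%

MRP = (12.04% − 5.17%) / (1.56 − 0.16) = 4.9071%
R_f = 5.17% − 0.16 × 4.9071% = 4.3849%
β_Norwood = Cov / Var(R_m) = 0.00996 / 0.01394 = 0.7145
E(R_Norwood) = R_f + β × MRP = 4.3849% + 0.7145 × 4.9071% = 7.89%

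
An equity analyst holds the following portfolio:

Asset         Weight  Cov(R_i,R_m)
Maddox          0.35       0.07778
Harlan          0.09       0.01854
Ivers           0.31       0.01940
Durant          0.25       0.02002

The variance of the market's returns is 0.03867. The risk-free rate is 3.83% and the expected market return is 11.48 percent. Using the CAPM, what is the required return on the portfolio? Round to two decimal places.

β_Maddox = 0.07778 / 0.03867 = 2.0114
β_Harlan = 0.01854 / 0.03867 = 0.4794
β_Ivers = 0.01940 / 0.03867 = 0.5017
β_Durant = 0.02002 / 0.03867 = 0.5177
β_P = Σ w_i β_i = 0.35×2.0114 + 0.09×0.4794 + 0.31×0.5017 + 0.25×0.5177 = 1.0321
MRP = 11.48% − 3.83% = 7.65%
E(R_P) = R_f + β_P × MRP = 3.83% + 1.0321 × 7.65% = 11.73%

11.73%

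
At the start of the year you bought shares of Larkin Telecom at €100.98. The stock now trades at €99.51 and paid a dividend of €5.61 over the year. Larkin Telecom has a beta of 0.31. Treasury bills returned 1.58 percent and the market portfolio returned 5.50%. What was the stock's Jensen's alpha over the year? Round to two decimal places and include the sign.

+1.30%

Realised HPR = (P1 + D1 − P0) / P0 = (99.51 + 5.61 − 100.98) / 100.98 = 4.14 / 100.98 = 4.0998%
MRP = 5.50% − 1.58% = 3.92%
CAPM required = R_f + β·MRP = 1.58% + 0.31 × 3.92% = 2.7952%
α = realised − required = 4.0998% − 2.7952% = +1.30%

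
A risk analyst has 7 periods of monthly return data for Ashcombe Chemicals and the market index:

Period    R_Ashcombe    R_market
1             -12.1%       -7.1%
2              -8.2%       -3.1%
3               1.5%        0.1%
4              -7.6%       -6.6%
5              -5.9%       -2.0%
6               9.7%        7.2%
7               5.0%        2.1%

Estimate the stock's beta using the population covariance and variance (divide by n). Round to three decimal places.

Mean R_i = (-12.1 − 8.2 + 1.5 − 7.6 − 5.9 + 9.7 + 5.0) / 7 = -2.5143%
Mean R_m = (-7.1 − 3.1 + 0.1 − 6.6 − 2.0 + 7.2 + 2.1) / 7 = -1.3429%
Σ(R_i − R̄_i)(R_m − R̄_m) = 230.1457  ⇒  Cov = 230.1457 / 7 = 32.8780
Σ(R_m − R̄_m)² = 151.2171  ⇒  Var(R_m) = 151.2171 / 7 = 21.6024
β = Cov / Var(R_m) = 32.8780 / 21.6024 = 1.5220

1.522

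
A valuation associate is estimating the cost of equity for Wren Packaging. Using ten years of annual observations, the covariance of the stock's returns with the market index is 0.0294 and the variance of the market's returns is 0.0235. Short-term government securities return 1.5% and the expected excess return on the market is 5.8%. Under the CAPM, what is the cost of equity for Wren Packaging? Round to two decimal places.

8.76%

β = Cov(R_i, R_m) / Var(R_m) = 0.0294 / 0.0235 = 1.2511
E(R) = R_f + β × MRP = 1.5% + 1.2511 × 5.8% = 8.76%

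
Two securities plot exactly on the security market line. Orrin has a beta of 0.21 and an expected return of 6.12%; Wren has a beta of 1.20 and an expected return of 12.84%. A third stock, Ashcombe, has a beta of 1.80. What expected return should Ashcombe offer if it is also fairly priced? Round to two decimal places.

MRP (SML slope) = (12.84% − 6.12%) / (1.20 − 0.21) = 6.72% / 0.99 = 6.7879%
R_f (intercept) = 6.12% − 0.21 × 6.7879% = 4.6945%
E(R_Ashcombe) = R_f + β × MRP = 4.6945% + 1.80 × 6.7879% = 16.91%

16.91%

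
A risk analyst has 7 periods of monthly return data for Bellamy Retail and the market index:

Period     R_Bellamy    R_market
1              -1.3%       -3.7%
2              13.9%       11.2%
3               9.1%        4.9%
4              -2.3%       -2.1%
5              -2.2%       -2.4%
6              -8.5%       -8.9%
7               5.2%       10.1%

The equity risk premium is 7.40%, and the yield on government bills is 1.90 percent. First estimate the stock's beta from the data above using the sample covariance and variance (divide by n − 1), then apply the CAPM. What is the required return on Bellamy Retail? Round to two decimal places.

8.92%

Mean R_i = (-1.3 + 13.9 + 9.1 − 2.3 − 2.2 − 8.5 + 5.2) / 7 = 1.9857%
Mean R_m = (-3.7 + 11.2 + 4.9 − 2.1 − 2.4 − 8.9 + 10.1) / 7 = 1.3000%
Σ(R_i − R̄_i)(R_m − R̄_m) = 325.2900  ⇒  Cov = 325.2900 / 6 = 54.2150
Σ(R_m − R̄_m)² = 342.7000  ⇒  Var(R_m) = 342.7000 / 6 = 57.1167
β = Cov / Var(R_m) = 54.2150 / 57.1167 = 0.9492
E(R) = R_f + β × MRP = 1.90% + 0.9492 × 7.40% = 8.92%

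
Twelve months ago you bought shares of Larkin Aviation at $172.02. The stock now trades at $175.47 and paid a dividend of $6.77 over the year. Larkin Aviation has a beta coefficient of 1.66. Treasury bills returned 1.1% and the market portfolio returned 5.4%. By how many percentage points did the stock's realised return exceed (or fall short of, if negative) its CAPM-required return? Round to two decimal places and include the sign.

-2.30%

Realised HPR = (P1 + D1 − P0) / P0 = (175.47 + 6.77 − 172.02) / 172.02 = 10.22 / 172.02 = 5.9412%
MRP = 5.4% − 1.1% = 4.30%
CAPM required = R_f + β·MRP = 1.1% + 1.66 × 4.3% = 8.2380%
α = realised − required = 5.9412% − 8.2380% = -2.30%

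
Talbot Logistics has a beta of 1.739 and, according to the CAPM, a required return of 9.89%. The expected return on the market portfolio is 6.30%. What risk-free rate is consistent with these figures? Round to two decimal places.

1.44%

E(R) = R_f + β(E(R_m) − R_f) = R_f(1 − β) + β·E(R_m)
9.89% = R_f × (1 − 1.739) + 1.739 × 6.30%
9.89% = R_f × -0.739 + 10.95570%
R_f = (9.89% − 10.95570%) / -0.739 = 1.44%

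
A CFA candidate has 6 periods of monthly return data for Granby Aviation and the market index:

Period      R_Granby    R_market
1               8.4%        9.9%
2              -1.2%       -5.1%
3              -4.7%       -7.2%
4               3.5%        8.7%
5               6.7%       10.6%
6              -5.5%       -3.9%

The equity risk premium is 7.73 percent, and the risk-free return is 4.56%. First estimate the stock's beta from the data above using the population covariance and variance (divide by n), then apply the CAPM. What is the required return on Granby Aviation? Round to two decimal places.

9.64%

Mean R_i = (8.4 − 1.2 − 4.7 + 3.5 + 6.7 − 5.5) / 6 = 1.2000%
Mean R_m = (9.9 − 5.1 − 7.2 + 8.7 + 10.6 − 3.9) / 6 = 2.1667%
Σ(R_i − R̄_i)(R_m − R̄_m) = 230.4400  ⇒  Cov = 230.4400 / 6 = 38.4067
Σ(R_m − R̄_m)² = 350.9533  ⇒  Var(R_m) = 350.9533 / 6 = 58.4922
β = Cov / Var(R_m) = 38.4067 / 58.4922 = 0.6566
E(R) = R_f + β × MRP = 4.56% + 0.6566 × 7.73% = 9.64%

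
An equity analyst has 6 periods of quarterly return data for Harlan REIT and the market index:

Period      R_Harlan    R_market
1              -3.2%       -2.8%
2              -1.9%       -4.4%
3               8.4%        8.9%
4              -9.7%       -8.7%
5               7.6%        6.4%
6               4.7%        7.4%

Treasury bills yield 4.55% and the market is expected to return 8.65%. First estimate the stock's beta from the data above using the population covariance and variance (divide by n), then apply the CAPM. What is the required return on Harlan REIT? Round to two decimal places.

Mean R_i = (-3.2 − 1.9 + 8.4 − 9.7 + 7.6 + 4.7) / 6 = 0.9833%
Mean R_m = (-2.8 − 4.4 + 8.9 − 8.7 + 6.4 + 7.4) / 6 = 1.1333%
Σ(R_i − R̄_i)(R_m − R̄_m) = 253.2033  ⇒  Cov = 253.2033 / 6 = 42.2006
Σ(R_m − R̄_m)² = 270.1133  ⇒  Var(R_m) = 270.1133 / 6 = 45.0189
β = Cov / Var(R_m) = 42.2006 / 45.0189 = 0.9374
MRP = 8.65% − 4.55% = 4.10%
E(R) = R_f + β × MRP = 4.55% + 0.9374 × 4.10% = 8.39%

8.39%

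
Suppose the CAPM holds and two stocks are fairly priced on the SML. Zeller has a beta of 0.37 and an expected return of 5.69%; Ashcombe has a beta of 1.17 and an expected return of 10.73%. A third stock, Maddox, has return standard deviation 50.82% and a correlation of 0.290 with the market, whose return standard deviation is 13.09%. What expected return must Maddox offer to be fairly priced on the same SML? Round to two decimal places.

10.45%

MRP = (10.73% − 5.69%) / (1.17 − 0.37) = 6.3000%
R_f = 5.69% − 0.37 × 6.3000% = 3.3590%
β_Maddox = ρ·σ_i/σ_m = 0.290 × 50.82 / 13.09 = 1.1259
E(R_Maddox) = R_f + β × MRP = 3.3590% + 1.1259 × 6.3000% = 10.45%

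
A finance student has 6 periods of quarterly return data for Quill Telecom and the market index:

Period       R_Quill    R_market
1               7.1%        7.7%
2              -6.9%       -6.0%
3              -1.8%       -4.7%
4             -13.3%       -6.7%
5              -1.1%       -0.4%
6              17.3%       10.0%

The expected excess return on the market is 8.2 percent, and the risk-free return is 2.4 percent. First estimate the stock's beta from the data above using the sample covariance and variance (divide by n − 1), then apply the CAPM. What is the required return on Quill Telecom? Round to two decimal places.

13.87%

Mean R_i = (7.1 − 6.9 − 1.8 − 13.3 − 1.1 + 17.3) / 6 = 0.2167%
Mean R_m = (7.7 − 6.0 − 4.7 − 6.7 − 0.4 + 10.0) / 6 = -0.0167%
Σ(R_i − R̄_i)(R_m − R̄_m) = 367.1017  ⇒  Cov = 367.1017 / 5 = 73.4203
Σ(R_m − R̄_m)² = 262.4283  ⇒  Var(R_m) = 262.4283 / 5 = 52.4857
β = Cov / Var(R_m) = 73.4203 / 52.4857 = 1.3989
E(R) = R_f + β × MRP = 2.4% + 1.3989 × 8.2% = 13.87%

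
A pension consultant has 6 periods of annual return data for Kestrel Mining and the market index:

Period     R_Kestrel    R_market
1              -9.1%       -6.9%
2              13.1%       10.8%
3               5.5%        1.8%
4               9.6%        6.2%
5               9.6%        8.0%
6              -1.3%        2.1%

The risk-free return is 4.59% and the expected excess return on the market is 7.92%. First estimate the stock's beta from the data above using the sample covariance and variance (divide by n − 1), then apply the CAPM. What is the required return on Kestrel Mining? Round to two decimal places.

Mean R_i = (-9.1 + 13.1 + 5.5 + 9.6 + 9.6 − 1.3) / 6 = 4.5667%
Mean R_m = (-6.9 + 10.8 + 1.8 + 6.2 + 8.0 + 2.1) / 6 = 3.6667%
Σ(R_i − R̄_i)(R_m − R̄_m) = 247.2933  ⇒  Cov = 247.2933 / 5 = 49.4587
Σ(R_m − R̄_m)² = 193.6733  ⇒  Var(R_m) = 193.6733 / 5 = 38.7347
β = Cov / Var(R_m) = 49.4587 / 38.7347 = 1.2769
E(R) = R_f + β × MRP = 4.59% + 1.2769 × 7.92% = 14.70%

14.70%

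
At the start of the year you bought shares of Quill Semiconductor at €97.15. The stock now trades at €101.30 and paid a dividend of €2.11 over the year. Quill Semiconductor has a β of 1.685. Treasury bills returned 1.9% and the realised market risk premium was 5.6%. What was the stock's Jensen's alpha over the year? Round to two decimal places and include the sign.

-4.89%

Realised HPR = (P1 + D1 − P0) / P0 = (101.30 + 2.11 − 97.15) / 97.15 = 6.26 / 97.15 = 6.4436%
CAPM required = R_f + β·MRP = 1.9% + 1.685 × 5.6% = 11.3360%
α = realised − required = 6.4436% − 11.3360% = -4.89%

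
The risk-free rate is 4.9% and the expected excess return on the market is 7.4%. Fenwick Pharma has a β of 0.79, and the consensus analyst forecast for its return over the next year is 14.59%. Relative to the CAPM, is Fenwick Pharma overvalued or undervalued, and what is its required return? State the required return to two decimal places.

Required return = R_f + β·MRP = 4.9% + 0.79 × 7.4% = 10.75%
Forecast 14.59% > required 10.75% → the stock plots above the SML → undervalued.

Undervalued; required return 10.75%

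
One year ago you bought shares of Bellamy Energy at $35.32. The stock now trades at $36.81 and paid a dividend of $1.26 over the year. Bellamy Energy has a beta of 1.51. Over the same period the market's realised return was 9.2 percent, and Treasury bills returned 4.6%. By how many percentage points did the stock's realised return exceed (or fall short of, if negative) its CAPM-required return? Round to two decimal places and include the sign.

-3.76%

Realised HPR = (P1 + D1 − P0) / P0 = (36.81 + 1.26 − 35.32) / 35.32 = 2.75 / 35.32 = 7.7860%
MRP = 9.2% − 4.6% = 4.60%
CAPM required = R_f + β·MRP = 4.6% + 1.51 × 4.6% = 11.5460%
α = realised − required = 7.7860% − 11.5460% = -3.76%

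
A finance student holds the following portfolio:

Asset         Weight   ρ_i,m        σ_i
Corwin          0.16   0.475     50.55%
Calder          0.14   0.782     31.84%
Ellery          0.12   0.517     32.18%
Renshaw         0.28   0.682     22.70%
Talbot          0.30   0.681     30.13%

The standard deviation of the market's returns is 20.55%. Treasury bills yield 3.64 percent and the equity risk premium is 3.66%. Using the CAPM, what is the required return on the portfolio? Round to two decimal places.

7.17%

β_Corwin = 0.475 × 50.55% / 20.55% = 1.1684
β_Calder = 0.782 × 31.84% / 20.55% = 1.2116
β_Ellery = 0.517 × 32.18% / 20.55% = 0.8096
β_Renshaw = 0.682 × 22.70% / 20.55% = 0.7534
β_Talbot = 0.681 × 30.13% / 20.55% = 0.9985
β_P = Σ w_i β_i = 0.16×1.1684 + 0.14×1.2116 + 0.12×0.8096 + 0.28×0.7534 + 0.30×0.9985 = 0.9642
E(R_P) = R_f + β_P × MRP = 3.64% + 0.9642 × 3.66% = 7.17%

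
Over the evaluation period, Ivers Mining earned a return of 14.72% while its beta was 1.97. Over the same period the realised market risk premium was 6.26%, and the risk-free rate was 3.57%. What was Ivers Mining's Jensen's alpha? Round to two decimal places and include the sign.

-1.18%

CAPM benchmark = R_f + β(R_m − R_f) = 3.57% + 1.97 × 6.26% = 15.9022%
α = actual − benchmark = 14.72% − 15.9022% = -1.18%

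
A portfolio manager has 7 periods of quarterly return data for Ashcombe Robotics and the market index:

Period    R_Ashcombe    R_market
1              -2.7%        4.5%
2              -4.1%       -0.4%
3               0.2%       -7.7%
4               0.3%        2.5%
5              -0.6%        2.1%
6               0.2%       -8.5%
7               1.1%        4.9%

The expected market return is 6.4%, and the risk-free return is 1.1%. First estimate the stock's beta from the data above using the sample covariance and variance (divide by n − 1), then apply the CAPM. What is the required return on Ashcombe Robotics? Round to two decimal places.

0.79%

Mean R_i = (-2.7 − 4.1 + 0.2 + 0.3 − 0.6 + 0.2 + 1.1) / 7 = -0.8000%
Mean R_m = (4.5 − 0.4 − 7.7 + 2.5 + 2.1 − 8.5 + 4.9) / 7 = -0.3714%
Σ(R_i − R̄_i)(R_m − R̄_m) = -10.9500  ⇒  Cov = -10.9500 / 6 = -1.8250
Σ(R_m − R̄_m)² = 185.6543  ⇒  Var(R_m) = 185.6543 / 6 = 30.9424
β = Cov / Var(R_m) = -1.8250 / 30.9424 = -0.0590
MRP = 6.4% − 1.1% = 5.30%
E(R) = R_f + β × MRP = 1.1% + -0.0590 × 5.3% = 0.79%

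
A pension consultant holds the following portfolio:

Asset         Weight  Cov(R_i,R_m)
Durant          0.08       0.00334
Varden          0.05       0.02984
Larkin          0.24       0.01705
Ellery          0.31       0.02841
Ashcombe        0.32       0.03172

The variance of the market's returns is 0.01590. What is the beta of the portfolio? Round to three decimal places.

β_Durant = 0.00334 / 0.01590 = 0.2101
β_Varden = 0.02984 / 0.01590 = 1.8767
β_Larkin = 0.01705 / 0.01590 = 1.0723
β_Ellery = 0.02841 / 0.01590 = 1.7868
β_Ashcombe = 0.03172 / 0.01590 = 1.9950
β_P = Σ w_i β_i = 0.08×0.2101 + 0.05×1.8767 + 0.24×1.0723 + 0.31×1.7868 + 0.32×1.9950 = 1.5603

1.560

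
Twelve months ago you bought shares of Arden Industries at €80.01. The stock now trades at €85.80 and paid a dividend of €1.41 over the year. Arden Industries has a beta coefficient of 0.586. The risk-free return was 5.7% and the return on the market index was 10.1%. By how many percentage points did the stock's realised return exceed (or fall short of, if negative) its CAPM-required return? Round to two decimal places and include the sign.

+0.72%

Realised HPR = (P1 + D1 − P0) / P0 = (85.80 + 1.41 − 80.01) / 80.01 = 7.20 / 80.01 = 8.9989%
MRP = 10.1% − 5.7% = 4.40%
CAPM required = R_f + β·MRP = 5.7% + 0.586 × 4.4% = 8.2784%
α = realised − required = 8.9989% − 8.2784% = +0.72%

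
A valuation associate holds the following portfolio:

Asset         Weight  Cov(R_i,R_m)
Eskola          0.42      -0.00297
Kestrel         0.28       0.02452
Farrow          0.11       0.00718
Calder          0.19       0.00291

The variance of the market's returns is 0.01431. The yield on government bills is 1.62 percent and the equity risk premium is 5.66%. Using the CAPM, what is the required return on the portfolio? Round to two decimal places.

β_Eskola = -0.00297 / 0.01431 = -0.2075
β_Kestrel = 0.02452 / 0.01431 = 1.7135
β_Farrow = 0.00718 / 0.01431 = 0.5017
β_Calder = 0.00291 / 0.01431 = 0.2034
β_P = Σ w_i β_i = 0.42×-0.2075 + 0.28×1.7135 + 0.11×0.5017 + 0.19×0.2034 = 0.4865
E(R_P) = R_f + β_P × MRP = 1.62% + 0.4865 × 5.66% = 4.37%

4.37%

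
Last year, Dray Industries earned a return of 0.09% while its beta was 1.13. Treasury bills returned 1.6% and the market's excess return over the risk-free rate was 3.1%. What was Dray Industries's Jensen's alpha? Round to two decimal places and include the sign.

CAPM benchmark = R_f + β(R_m − R_f) = 1.6% + 1.13 × 3.1% = 5.1030%
α = actual − benchmark = 0.09% − 5.1030% = -5.01%

-5.01%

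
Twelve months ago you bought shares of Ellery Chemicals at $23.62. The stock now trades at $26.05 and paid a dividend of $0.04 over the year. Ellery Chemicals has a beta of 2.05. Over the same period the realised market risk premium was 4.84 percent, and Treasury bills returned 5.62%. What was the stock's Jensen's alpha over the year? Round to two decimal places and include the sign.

Realised HPR = (P1 + D1 − P0) / P0 = (26.05 + 0.04 − 23.62) / 23.62 = 2.47 / 23.62 = 10.4572%
CAPM required = R_f + β·MRP = 5.62% + 2.05 × 4.84% = 15.5420%
α = realised − required = 10.4572% − 15.5420% = -5.08%

-5.08%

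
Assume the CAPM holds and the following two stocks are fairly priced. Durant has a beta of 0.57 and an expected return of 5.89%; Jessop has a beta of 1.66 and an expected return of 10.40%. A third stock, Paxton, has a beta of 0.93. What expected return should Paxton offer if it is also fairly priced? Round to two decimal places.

MRP (SML slope) = (10.40% − 5.89%) / (1.66 − 0.57) = 4.51% / 1.09 = 4.1376%
R_f (intercept) = 5.89% − 0.57 × 4.1376% = 3.5316%
E(R_Paxton) = R_f + β × MRP = 3.5316% + 0.93 × 4.1376% = 7.38%

7.38%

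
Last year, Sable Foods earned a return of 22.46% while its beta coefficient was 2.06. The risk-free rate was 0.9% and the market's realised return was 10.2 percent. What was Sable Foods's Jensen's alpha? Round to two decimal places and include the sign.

Market excess return = 10.2% − 0.9% = 9.30%
CAPM benchmark = R_f + β(R_m − R_f) = 0.9% + 2.06 × 9.3% = 20.0580%
α = actual − benchmark = 22.46% − 20.0580% = +2.40%

+2.40%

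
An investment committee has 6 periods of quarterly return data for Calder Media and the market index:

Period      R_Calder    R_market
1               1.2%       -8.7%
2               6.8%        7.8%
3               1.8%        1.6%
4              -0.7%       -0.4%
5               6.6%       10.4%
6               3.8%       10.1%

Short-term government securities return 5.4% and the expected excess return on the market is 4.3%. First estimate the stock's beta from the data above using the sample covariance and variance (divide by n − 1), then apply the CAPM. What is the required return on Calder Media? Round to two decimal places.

Mean R_i = (1.2 + 6.8 + 1.8 − 0.7 + 6.6 + 3.8) / 6 = 3.2500%
Mean R_m = (-8.7 + 7.8 + 1.6 − 0.4 + 10.4 + 10.1) / 6 = 3.4667%
Σ(R_i − R̄_i)(R_m − R̄_m) = 85.1800  ⇒  Cov = 85.1800 / 5 = 17.0360
Σ(R_m − R̄_m)² = 277.3133  ⇒  Var(R_m) = 277.3133 / 5 = 55.4627
β = Cov / Var(R_m) = 17.0360 / 55.4627 = 0.3072
E(R) = R_f + β × MRP = 5.4% + 0.3072 × 4.3% = 6.72%

6.72%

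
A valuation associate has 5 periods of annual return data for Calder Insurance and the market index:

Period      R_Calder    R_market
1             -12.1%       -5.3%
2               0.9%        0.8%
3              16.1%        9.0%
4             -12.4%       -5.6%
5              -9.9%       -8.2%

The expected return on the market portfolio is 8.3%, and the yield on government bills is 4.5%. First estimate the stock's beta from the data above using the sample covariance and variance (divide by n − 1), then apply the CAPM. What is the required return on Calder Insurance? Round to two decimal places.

11.02%

Mean R_i = (-12.1 + 0.9 + 16.1 − 12.4 − 9.9) / 5 = -3.4800%
Mean R_m = (-5.3 + 0.8 + 9.0 − 5.6 − 8.2) / 5 = -1.8600%
Σ(R_i − R̄_i)(R_m − R̄_m) = 328.0060  ⇒  Cov = 328.0060 / 4 = 82.0015
Σ(R_m − R̄_m)² = 191.0320  ⇒  Var(R_m) = 191.0320 / 4 = 47.7580
β = Cov / Var(R_m) = 82.0015 / 47.7580 = 1.7170
MRP = 8.3% − 4.5% = 3.80%
E(R) = R_f + β × MRP = 4.5% + 1.7170 × 3.8% = 11.02%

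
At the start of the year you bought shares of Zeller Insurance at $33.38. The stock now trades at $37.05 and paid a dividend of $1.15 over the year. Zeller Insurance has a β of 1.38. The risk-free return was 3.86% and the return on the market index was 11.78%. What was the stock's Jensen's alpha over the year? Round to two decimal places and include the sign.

-0.35%

Realised HPR = (P1 + D1 − P0) / P0 = (37.05 + 1.15 − 33.38) / 33.38 = 4.82 / 33.38 = 14.4398%
MRP = 11.78% − 3.86% = 7.92%
CAPM required = R_f + β·MRP = 3.86% + 1.38 × 7.92% = 14.7896%
α = realised − required = 14.4398% − 14.7896% = -0.35%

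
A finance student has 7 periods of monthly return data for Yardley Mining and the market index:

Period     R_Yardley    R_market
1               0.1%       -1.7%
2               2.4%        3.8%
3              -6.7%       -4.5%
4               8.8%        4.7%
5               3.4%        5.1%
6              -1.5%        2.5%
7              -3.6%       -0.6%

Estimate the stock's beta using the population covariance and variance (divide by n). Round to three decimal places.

1.155

Mean R_i = (0.1 + 2.4 − 6.7 + 8.8 + 3.4 − 1.5 − 3.6) / 7 = 0.4143%
Mean R_m = (-1.7 + 3.8 − 4.5 + 4.7 + 5.1 + 2.5 − 0.6) / 7 = 1.3286%
Σ(R_i − R̄_i)(R_m − R̄_m) = 92.3571  ⇒  Cov = 92.3571 / 7 = 13.1939
Σ(R_m − R̄_m)² = 79.9343  ⇒  Var(R_m) = 79.9343 / 7 = 11.4192
β = Cov / Var(R_m) = 13.1939 / 11.4192 = 1.1554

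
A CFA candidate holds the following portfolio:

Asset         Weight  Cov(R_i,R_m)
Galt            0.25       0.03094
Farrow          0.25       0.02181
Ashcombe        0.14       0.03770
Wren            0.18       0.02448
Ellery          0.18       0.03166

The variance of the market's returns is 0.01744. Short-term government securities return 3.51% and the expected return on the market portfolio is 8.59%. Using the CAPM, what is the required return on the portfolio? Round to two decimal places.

β_Galt = 0.03094 / 0.01744 = 1.7741
β_Farrow = 0.02181 / 0.01744 = 1.2506
β_Ashcombe = 0.03770 / 0.01744 = 2.1617
β_Wren = 0.02448 / 0.01744 = 1.4037
β_Ellery = 0.03166 / 0.01744 = 1.8154
β_P = Σ w_i β_i = 0.25×1.7741 + 0.25×1.2506 + 0.14×2.1617 + 0.18×1.4037 + 0.18×1.8154 = 1.6383
MRP = 8.59% − 3.51% = 5.08%
E(R_P) = R_f + β_P × MRP = 3.51% + 1.6383 × 5.08% = 11.83%

11.83%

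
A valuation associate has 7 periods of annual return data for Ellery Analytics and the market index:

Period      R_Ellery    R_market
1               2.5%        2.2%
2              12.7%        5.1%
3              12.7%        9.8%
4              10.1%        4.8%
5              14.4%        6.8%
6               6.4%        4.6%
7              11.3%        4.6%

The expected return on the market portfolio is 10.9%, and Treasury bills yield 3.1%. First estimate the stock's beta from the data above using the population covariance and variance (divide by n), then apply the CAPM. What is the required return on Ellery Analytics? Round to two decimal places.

Mean R_i = (2.5 + 12.7 + 12.7 + 10.1 + 14.4 + 6.4 + 11.3) / 7 = 10.0143%
Mean R_m = (2.2 + 5.1 + 9.8 + 4.8 + 6.8 + 4.6 + 4.6) / 7 = 5.4143%
Σ(R_i − R̄_i)(R_m − R̄_m) = 43.0086  ⇒  Cov = 43.0086 / 7 = 6.1441
Σ(R_m − R̄_m)² = 33.2886  ⇒  Var(R_m) = 33.2886 / 7 = 4.7555
β = Cov / Var(R_m) = 6.1441 / 4.7555 = 1.2920
MRP = 10.9% − 3.1% = 7.80%
E(R) = R_f + β × MRP = 3.1% + 1.2920 × 7.8% = 13.18%

13.18%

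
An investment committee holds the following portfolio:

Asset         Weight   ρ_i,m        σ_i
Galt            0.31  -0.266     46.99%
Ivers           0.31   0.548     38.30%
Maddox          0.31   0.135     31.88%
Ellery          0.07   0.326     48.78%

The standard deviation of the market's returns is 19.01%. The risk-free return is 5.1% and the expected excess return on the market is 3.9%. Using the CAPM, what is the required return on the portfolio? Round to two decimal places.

6.14%

β_Galt = -0.266 × 46.99% / 19.01% = -0.6575
β_Ivers = 0.548 × 38.30% / 19.01% = 1.1041
β_Maddox = 0.135 × 31.88% / 19.01% = 0.2264
β_Ellery = 0.326 × 48.78% / 19.01% = 0.8365
β_P = Σ w_i β_i = 0.31×-0.6575 + 0.31×1.1041 + 0.31×0.2264 + 0.07×0.8365 = 0.2672
E(R_P) = R_f + β_P × MRP = 5.1% + 0.2672 × 3.9% = 6.14%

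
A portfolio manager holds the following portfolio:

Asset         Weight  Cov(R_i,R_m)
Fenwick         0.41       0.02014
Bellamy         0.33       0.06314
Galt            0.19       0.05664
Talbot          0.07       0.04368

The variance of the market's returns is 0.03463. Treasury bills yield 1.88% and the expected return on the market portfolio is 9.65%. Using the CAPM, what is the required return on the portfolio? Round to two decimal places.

β_Fenwick = 0.02014 / 0.03463 = 0.5816
β_Bellamy = 0.06314 / 0.03463 = 1.8233
β_Galt = 0.05664 / 0.03463 = 1.6356
β_Talbot = 0.04368 / 0.03463 = 1.2613
β_P = Σ w_i β_i = 0.41×0.5816 + 0.33×1.8233 + 0.19×1.6356 + 0.07×1.2613 = 1.2392
MRP = 9.65% − 1.88% = 7.77%
E(R_P) = R_f + β_P × MRP = 1.88% + 1.2392 × 7.77% = 11.51%

11.51%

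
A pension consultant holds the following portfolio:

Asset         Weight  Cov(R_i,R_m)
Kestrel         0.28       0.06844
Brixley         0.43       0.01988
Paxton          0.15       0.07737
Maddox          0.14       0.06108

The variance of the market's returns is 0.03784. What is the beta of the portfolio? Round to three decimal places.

1.265

β_Kestrel = 0.06844 / 0.03784 = 1.8087
β_Brixley = 0.01988 / 0.03784 = 0.5254
β_Paxton = 0.07737 / 0.03784 = 2.0447
β_Maddox = 0.06108 / 0.03784 = 1.6142
β_P = Σ w_i β_i = 0.28×1.8087 + 0.43×0.5254 + 0.15×2.0447 + 0.14×1.6142 = 1.2651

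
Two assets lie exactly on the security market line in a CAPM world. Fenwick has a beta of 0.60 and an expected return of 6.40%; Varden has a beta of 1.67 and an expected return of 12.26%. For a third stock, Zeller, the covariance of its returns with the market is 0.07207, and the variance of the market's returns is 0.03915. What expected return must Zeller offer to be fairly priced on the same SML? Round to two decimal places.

13.20%

MRP = (12.26% − 6.40%) / (1.67 − 0.60) = 5.4766%
R_f = 6.40% − 0.60 × 5.4766% = 3.1140%
β_Zeller = Cov / Var(R_m) = 0.07207 / 0.03915 = 1.8409
E(R_Zeller) = R_f + β × MRP = 3.1140% + 1.8409 × 5.4766% = 13.20%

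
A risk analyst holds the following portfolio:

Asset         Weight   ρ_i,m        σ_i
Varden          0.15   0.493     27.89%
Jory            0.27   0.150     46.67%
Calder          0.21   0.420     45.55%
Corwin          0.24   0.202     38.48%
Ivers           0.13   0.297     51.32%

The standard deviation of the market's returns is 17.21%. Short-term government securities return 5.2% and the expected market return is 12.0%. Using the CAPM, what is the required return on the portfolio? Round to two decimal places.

β_Varden = 0.493 × 27.89% / 17.21% = 0.7989
β_Jory = 0.150 × 46.67% / 17.21% = 0.4068
β_Calder = 0.420 × 45.55% / 17.21% = 1.1116
β_Corwin = 0.202 × 38.48% / 17.21% = 0.4517
β_Ivers = 0.297 × 51.32% / 17.21% = 0.8857
β_P = Σ w_i β_i = 0.15×0.7989 + 0.27×0.4068 + 0.21×1.1116 + 0.24×0.4517 + 0.13×0.8857 = 0.6867
MRP = 12.0% − 5.2% = 6.80%
E(R_P) = R_f + β_P × MRP = 5.2% + 0.6867 × 6.8% = 9.87%

9.87%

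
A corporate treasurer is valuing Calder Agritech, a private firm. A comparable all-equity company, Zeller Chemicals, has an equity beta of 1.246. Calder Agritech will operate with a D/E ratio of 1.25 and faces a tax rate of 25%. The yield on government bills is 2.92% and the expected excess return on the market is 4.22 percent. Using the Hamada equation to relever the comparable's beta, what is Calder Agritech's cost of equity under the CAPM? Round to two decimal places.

β_L = β_U × [1 + (1 − t)(D/E)] = 1.246 × [1 + (1 − 0.25) × 1.25]
    = 1.246 × [1 + 0.75 × 1.25] = 1.246 × 1.9375 = 2.4141
E(R) = R_f + β_L × MRP = 2.92% + 2.4141 × 4.22% = 13.11%

13.11%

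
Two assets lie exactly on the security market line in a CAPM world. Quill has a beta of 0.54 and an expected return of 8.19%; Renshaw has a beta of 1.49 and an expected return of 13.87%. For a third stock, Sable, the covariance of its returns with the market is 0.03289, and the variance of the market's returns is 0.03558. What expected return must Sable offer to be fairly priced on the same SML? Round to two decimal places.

10.49%

MRP = (13.87% − 8.19%) / (1.49 − 0.54) = 5.9789%
R_f = 8.19% − 0.54 × 5.9789% = 4.9614%
β_Sable = Cov / Var(R_m) = 0.03289 / 0.03558 = 0.9244
E(R_Sable) = R_f + β × MRP = 4.9614% + 0.9244 × 5.9789% = 10.49%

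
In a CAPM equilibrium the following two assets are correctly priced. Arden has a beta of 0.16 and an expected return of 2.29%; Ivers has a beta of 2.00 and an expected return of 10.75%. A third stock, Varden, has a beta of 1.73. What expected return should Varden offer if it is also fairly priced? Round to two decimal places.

9.51%

MRP (SML slope) = (10.75% − 2.29%) / (2.00 − 0.16) = 8.46% / 1.84 = 4.5978%
R_f (intercept) = 2.29% − 0.16 × 4.5978% = 1.5544%
E(R_Varden) = R_f + β × MRP = 1.5544% + 1.73 × 4.5978% = 9.51%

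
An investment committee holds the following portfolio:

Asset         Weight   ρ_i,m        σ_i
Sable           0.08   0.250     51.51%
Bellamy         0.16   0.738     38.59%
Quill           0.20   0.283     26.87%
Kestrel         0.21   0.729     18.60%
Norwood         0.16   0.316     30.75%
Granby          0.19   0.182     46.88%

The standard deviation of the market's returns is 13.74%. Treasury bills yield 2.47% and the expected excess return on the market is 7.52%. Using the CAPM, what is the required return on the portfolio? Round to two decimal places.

9.66%

β_Sable = 0.250 × 51.51% / 13.74% = 0.9372
β_Bellamy = 0.738 × 38.59% / 13.74% = 2.0727
β_Quill = 0.283 × 26.87% / 13.74% = 0.5534
β_Kestrel = 0.729 × 18.60% / 13.74% = 0.9869
β_Norwood = 0.316 × 30.75% / 13.74% = 0.7072
β_Granby = 0.182 × 46.88% / 13.74% = 0.6210
β_P = Σ w_i β_i = 0.08×0.9372 + 0.16×2.0727 + 0.20×0.5534 + 0.21×0.9869 + 0.16×0.7072 + 0.19×0.6210 = 0.9557
E(R_P) = R_f + β_P × MRP = 2.47% + 0.9557 × 7.52% = 9.66%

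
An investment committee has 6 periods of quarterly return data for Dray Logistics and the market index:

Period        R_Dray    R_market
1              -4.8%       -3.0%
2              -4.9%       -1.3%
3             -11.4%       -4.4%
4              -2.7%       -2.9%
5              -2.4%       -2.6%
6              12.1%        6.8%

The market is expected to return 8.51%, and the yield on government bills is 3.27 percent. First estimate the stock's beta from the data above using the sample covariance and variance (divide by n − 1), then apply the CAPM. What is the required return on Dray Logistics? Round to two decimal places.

12.81%

Mean R_i = (-4.8 − 4.9 − 11.4 − 2.7 − 2.4 + 12.1) / 6 = -2.3500%
Mean R_m = (-3.0 − 1.3 − 4.4 − 2.9 − 2.6 + 6.8) / 6 = -1.2333%
Σ(R_i − R̄_i)(R_m − R̄_m) = 149.8900  ⇒  Cov = 149.8900 / 5 = 29.9780
Σ(R_m − R̄_m)² = 82.3333  ⇒  Var(R_m) = 82.3333 / 5 = 16.4667
β = Cov / Var(R_m) = 29.9780 / 16.4667 = 1.8205
MRP = 8.51% − 3.27% = 5.24%
E(R) = R_f + β × MRP = 3.27% + 1.8205 × 5.24% = 12.81%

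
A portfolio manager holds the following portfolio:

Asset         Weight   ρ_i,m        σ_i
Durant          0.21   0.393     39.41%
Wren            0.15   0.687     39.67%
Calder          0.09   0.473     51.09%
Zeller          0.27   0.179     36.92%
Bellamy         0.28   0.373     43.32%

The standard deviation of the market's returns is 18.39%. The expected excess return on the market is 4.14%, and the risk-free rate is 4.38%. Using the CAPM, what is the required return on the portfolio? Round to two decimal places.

β_Durant = 0.393 × 39.41% / 18.39% = 0.8422
β_Wren = 0.687 × 39.67% / 18.39% = 1.4820
β_Calder = 0.473 × 51.09% / 18.39% = 1.3141
β_Zeller = 0.179 × 36.92% / 18.39% = 0.3594
β_Bellamy = 0.373 × 43.32% / 18.39% = 0.8786
β_P = Σ w_i β_i = 0.21×0.8422 + 0.15×1.4820 + 0.09×1.3141 + 0.27×0.3594 + 0.28×0.8786 = 0.8605
E(R_P) = R_f + β_P × MRP = 4.38% + 0.8605 × 4.14% = 7.94%

7.94%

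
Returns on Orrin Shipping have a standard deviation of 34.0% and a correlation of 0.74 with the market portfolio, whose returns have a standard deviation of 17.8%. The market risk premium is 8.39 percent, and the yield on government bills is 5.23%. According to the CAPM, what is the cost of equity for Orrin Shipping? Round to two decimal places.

17.09%

β = ρ × σ_i / σ_m = 0.74 × 34.0% / 17.8% = 1.4135
E(R) = 5.23% + 1.4135 × 8.39% = 17.09%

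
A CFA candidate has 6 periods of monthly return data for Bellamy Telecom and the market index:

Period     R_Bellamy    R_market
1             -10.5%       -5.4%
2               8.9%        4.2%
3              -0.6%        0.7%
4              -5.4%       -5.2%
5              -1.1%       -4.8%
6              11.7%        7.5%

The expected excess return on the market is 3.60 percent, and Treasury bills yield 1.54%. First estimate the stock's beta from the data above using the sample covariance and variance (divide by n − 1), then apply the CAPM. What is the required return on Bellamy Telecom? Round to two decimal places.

6.66%

Mean R_i = (-10.5 + 8.9 − 0.6 − 5.4 − 1.1 + 11.7) / 6 = 0.5000%
Mean R_m = (-5.4 + 4.2 + 0.7 − 5.2 − 4.8 + 7.5) / 6 = -0.5000%
Σ(R_i − R̄_i)(R_m − R̄_m) = 216.2700  ⇒  Cov = 216.2700 / 5 = 43.2540
Σ(R_m − R̄_m)² = 152.1200  ⇒  Var(R_m) = 152.1200 / 5 = 30.4240
β = Cov / Var(R_m) = 43.2540 / 30.4240 = 1.4217
E(R) = R_f + β × MRP = 1.54% + 1.4217 × 3.60% = 6.66%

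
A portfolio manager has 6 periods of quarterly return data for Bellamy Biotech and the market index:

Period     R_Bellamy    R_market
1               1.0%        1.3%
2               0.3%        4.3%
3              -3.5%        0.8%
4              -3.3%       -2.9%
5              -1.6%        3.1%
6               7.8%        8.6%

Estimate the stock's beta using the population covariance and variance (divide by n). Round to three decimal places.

Mean R_i = (1.0 + 0.3 − 3.5 − 3.3 − 1.6 + 7.8) / 6 = 0.1167%
Mean R_m = (1.3 + 4.3 + 0.8 − 2.9 + 3.1 + 8.6) / 6 = 2.5333%
Σ(R_i − R̄_i)(R_m − R̄_m) = 69.7067  ⇒  Cov = 69.7067 / 6 = 11.6178
Σ(R_m − R̄_m)² = 74.2933  ⇒  Var(R_m) = 74.2933 / 6 = 12.3822
β = Cov / Var(R_m) = 11.6178 / 12.3822 = 0.9383

0.938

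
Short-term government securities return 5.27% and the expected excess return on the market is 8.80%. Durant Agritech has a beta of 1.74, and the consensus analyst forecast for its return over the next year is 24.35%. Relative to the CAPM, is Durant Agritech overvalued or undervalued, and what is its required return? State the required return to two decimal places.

Undervalued; required return 20.58%

Required return = R_f + β·MRP = 5.27% + 1.74 × 8.80% = 20.58%
Forecast 24.35% > required 20.58% → the stock plots above the SML → undervalued.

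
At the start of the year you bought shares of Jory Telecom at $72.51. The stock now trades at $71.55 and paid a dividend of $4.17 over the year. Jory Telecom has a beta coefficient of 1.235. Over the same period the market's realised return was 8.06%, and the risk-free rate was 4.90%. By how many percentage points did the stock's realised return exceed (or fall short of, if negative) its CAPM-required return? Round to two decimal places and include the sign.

Realised HPR = (P1 + D1 − P0) / P0 = (71.55 + 4.17 − 72.51) / 72.51 = 3.21 / 72.51 = 4.4270%
MRP = 8.06% − 4.90% = 3.16%
CAPM required = R_f + β·MRP = 4.90% + 1.235 × 3.16% = 8.80260%
α = realised − required = 4.4270% − 8.80260% = -4.38%

-4.38%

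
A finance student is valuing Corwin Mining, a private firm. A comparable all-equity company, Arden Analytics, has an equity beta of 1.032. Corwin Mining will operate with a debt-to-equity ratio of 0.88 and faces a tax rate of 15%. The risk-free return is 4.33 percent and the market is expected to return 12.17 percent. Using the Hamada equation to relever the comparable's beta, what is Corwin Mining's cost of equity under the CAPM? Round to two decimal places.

β_L = β_U × [1 + (1 − t)(D/E)] = 1.032 × [1 + (1 − 0.15) × 0.88]
    = 1.032 × [1 + 0.85 × 0.88] = 1.032 × 1.7480 = 1.8039
MRP = 12.17% − 4.33% = 7.84%
E(R) = R_f + β_L × MRP = 4.33% + 1.8039 × 7.84% = 18.47%

18.47%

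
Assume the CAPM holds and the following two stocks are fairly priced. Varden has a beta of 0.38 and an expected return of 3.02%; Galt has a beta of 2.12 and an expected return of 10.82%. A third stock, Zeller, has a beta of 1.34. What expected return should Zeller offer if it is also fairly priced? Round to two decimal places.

MRP (SML slope) = (10.82% − 3.02%) / (2.12 − 0.38) = 7.80% / 1.74 = 4.4828%
R_f (intercept) = 3.02% − 0.38 × 4.4828% = 1.3165%
E(R_Zeller) = R_f + β × MRP = 1.3165% + 1.34 × 4.4828% = 7.32%

7.32%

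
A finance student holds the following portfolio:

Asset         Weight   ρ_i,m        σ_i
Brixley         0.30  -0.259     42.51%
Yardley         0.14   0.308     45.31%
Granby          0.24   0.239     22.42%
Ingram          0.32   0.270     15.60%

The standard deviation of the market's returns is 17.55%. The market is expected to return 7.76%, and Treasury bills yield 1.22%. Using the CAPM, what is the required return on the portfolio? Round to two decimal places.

β_Brixley = -0.259 × 42.51% / 17.55% = -0.6274
β_Yardley = 0.308 × 45.31% / 17.55% = 0.7952
β_Granby = 0.239 × 22.42% / 17.55% = 0.3053
β_Ingram = 0.270 × 15.60% / 17.55% = 0.2400
β_P = Σ w_i β_i = 0.30×-0.6274 + 0.14×0.7952 + 0.24×0.3053 + 0.32×0.2400 = 0.0732
MRP = 7.76% − 1.22% = 6.54%
E(R_P) = R_f + β_P × MRP = 1.22% + 0.0732 × 6.54% = 1.70%

1.70%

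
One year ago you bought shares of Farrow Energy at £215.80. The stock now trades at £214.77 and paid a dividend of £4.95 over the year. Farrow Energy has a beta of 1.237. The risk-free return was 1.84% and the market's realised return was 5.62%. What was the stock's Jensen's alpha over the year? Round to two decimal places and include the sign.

Realised HPR = (P1 + D1 − P0) / P0 = (214.77 + 4.95 − 215.80) / 215.80 = 3.92 / 215.80 = 1.8165%
MRP = 5.62% − 1.84% = 3.78%
CAPM required = R_f + β·MRP = 1.84% + 1.237 × 3.78% = 6.51586%
α = realised − required = 1.8165% − 6.51586% = -4.70%

-4.70%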